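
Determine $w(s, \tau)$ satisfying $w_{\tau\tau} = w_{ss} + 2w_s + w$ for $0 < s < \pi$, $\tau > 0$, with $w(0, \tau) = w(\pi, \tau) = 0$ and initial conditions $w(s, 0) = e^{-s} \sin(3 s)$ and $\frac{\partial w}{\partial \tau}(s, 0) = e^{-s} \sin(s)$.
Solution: Substitute $w = e^{-s}u$, i.e. $u = e^{s}w$.
By the product rule, $w_s = e^{-s}(u_s - u)$, $w_{ss} = e^{-s}(u_{ss} - 2u_s + u)$, $w_{\tau\tau} = e^{-s}u_{\tau\tau}$.
Substituting into the PDE and dividing by $e^{-s}$: $u_{\tau\tau} = (u_{ss} - 2u_s + u) + 2(u_s - u) + u$.
The lower-order terms cancel, leaving the standard wave equation $u_{\tau\tau} = u_{ss}$.
Initial data for $u$: $u(s,0) = e^{s}w(s,0) = \sin(3 s)$; $u_{\tau}(s,0) = e^{s}w_{\tau}(s,0) = \sin(s)$. The boundary conditions carry over: $u(0,\tau) = u(\pi,\tau) = 0$.
Solve for $u$:
  Using separation of variables $u = X(s)T(\tau)$:
  Eigenfunctions: $\sin(ns)$, $n = 1, 2, 3, \ldots$
  General solution: $u(s, \tau) = \sum [A_n \cos(n \tau) + B_n \sin(n \tau)] \sin(ns)$
  From $u(s,0) = \sin(3 s)$: $A_3=1$. From $u_{\tau}(s,0) = \sin(s)$, using $u_{\tau}(s,0) = \sum \omega_n B_n \sin(ns)$ with $\omega_n = n$: $B_1 = 1/1 = 1$.
Hence $u(s,\tau) = \sin(s) \sin(\tau) + \sin(3 s) \cos(3 \tau)$.
Transform back: $w(s,\tau) = e^{-s}u(s,\tau)$.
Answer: $w(s, \tau) = e^{-s} \sin(\tau) \sin(s) + e^{-s} \sin(3 s) \cos(3 \tau)$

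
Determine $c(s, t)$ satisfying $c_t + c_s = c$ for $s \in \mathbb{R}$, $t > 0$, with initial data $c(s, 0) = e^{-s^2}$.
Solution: Substitute $c = e^{t}u$, i.e. $u = e^{-t}c$.
By the product rule, $c_t = e^{t}(u_t + u)$, $c_s = e^{t}u_s$.
Substituting into the PDE and dividing by $e^{t}$: $u_t + u + u_s = u$.
The lower-order terms cancel, leaving the standard advection equation $u_t + u_s = 0$.
Initial data for $u$: $u(s,0) = c(s,0) = e^{-s^2}$.
Solve for $u$:
  By method of characteristics (waves move right with speed 1):
  Along characteristics $s - t =$ const, $u$ is constant, so $u(s,t) = f(s - t)$ with $f = u( \cdot , 0)$.
Hence $u(s,t) = e^{-(s - t)^2}$.
Transform back: $c(s,t) = e^{t}u(s,t)$.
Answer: $c(s, t) = e^{t} e^{-(s - t)^2}$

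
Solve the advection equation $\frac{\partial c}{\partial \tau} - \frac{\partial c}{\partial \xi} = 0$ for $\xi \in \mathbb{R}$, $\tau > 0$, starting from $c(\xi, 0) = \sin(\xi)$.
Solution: By method of characteristics (waves move left with speed 1):
Along characteristics $\xi + \tau =$ const, $c$ is constant, so $c(\xi,\tau) = f(\xi + \tau)$ with $f = c( \cdot , 0)$.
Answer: $c(\xi, \tau) = \sin(\tau + \xi)$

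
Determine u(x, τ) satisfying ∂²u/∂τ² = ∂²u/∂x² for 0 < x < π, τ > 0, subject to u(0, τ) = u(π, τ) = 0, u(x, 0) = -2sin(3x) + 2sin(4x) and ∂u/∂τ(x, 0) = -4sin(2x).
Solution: Using separation of variables u = X(x)T(τ):
Eigenfunctions: sin(nx), n = 1, 2, 3, ...
General solution: u(x, τ) = Σ [A_n cos(n τ) + B_n sin(n τ)] sin(nx)
From u(x,0) = -2sin(3x) + 2sin(4x): A_3=-2, A_4=2. From u_τ(x,0) = -4sin(2x), using u_τ(x,0) = Σ ω_n B_n sin(nx) with ω_n = n: B_2 = (-4)/2 = -2.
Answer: u(x, τ) = -2sin(2x)sin(2τ) - 2sin(3x)cos(3τ) + 2sin(4x)cos(4τ)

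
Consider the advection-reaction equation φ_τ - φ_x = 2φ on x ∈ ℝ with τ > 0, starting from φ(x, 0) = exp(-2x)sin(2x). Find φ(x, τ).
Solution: Substitute φ = exp(-2x)u, i.e. u = exp(2x)φ.
By the product rule, φ_x = exp(-2x)(u_x - 2u), φ_τ = exp(-2x)u_τ.
Substituting into the PDE and dividing by exp(-2x): u_τ - (u_x - 2u) = 2u.
The lower-order terms cancel, leaving the standard advection equation u_τ - u_x = 0.
Initial data for u: u(x,0) = exp(2x)φ(x,0) = sin(2x).
Solve for u:
  By method of characteristics (waves move left with speed 1):
  Along characteristics x + τ = const, u is constant, so u(x,τ) = f(x + τ) with f = u(·, 0).
Hence u(x,τ) = sin(2x + 2τ).
Transform back: φ(x,τ) = exp(-2x)u(x,τ).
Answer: φ(x, τ) = exp(-2x)sin(2x + 2τ)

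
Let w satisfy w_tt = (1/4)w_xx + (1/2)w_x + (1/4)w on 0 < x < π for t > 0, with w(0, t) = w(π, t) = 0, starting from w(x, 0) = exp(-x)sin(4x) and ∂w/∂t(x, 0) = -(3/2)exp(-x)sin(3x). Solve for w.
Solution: Substitute w = exp(-x)u, i.e. u = exp(x)w.
By the product rule, w_x = exp(-x)(u_x - u), w_xx = exp(-x)(u_xx - 2u_x + u), w_tt = exp(-x)u_tt.
Substituting into the PDE and dividing by exp(-x): u_tt = (1/4)(u_xx - 2u_x + u) + (1/2)(u_x - u) + (1/4)u.
The lower-order terms cancel, leaving the standard wave equation u_tt = (1/4)u_xx.
Initial data for u: u(x,0) = exp(x)w(x,0) = sin(4x); u_t(x,0) = exp(x)w_t(x,0) = -(3/2)sin(3x). The boundary conditions carry over: u(0,t) = u(π,t) = 0.
Solve for u:
  Using separation of variables u = X(x)T(t):
  Eigenfunctions: sin(nx), n = 1, 2, 3, ...
  General solution: u(x, t) = Σ [A_n cos(n t/2) + B_n sin(n t/2)] sin(nx)
  From u(x,0) = sin(4x): A_4=1. From u_t(x,0) = -(3/2)sin(3x), using u_t(x,0) = Σ ω_n B_n sin(nx) with ω_n = n/2: B_3 = (-3/2)/(3/2) = -1.
Hence u(x,t) = -sin(3t/2)sin(3x) + sin(4x)cos(2t).
Transform back: w(x,t) = exp(-x)u(x,t).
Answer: w(x, t) = -exp(-x)sin(3t/2)sin(3x) + exp(-x)sin(4x)cos(2t)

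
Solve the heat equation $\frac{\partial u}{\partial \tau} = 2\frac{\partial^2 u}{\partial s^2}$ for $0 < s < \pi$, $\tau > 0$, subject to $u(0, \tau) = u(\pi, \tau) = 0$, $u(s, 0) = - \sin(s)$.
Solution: Using separation of variables $u = X(s)T(\tau)$:
Eigenfunctions: $\sin(ns)$, $n = 1, 2, 3, \ldots$
General solution: $u(s, \tau) = \sum c_n \sin(ns) e^{-2n^2 \tau}$
Matching $u(s,0) = - \sin(s)$ term by term: $c_1=-1$.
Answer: $u(s, \tau) = - e^{-2 \tau} \sin(s)$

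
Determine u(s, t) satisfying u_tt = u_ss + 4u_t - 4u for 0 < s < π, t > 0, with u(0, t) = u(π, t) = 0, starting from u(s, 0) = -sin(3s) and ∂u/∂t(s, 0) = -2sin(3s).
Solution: Substitute u = exp(2t)w, i.e. w = exp(-2t)u.
By the product rule, u_t = exp(2t)(w_t + 2w), u_tt = exp(2t)(w_tt + 4w_t + 4w), u_ss = exp(2t)w_ss.
Substituting into the PDE and dividing by exp(2t): w_tt + 4w_t + 4w = w_ss + 4(w_t + 2w) - 4w.
The lower-order terms cancel, leaving the standard wave equation w_tt = w_ss.
Initial data for w: w(s,0) = u(s,0) = -sin(3s); w_t(s,0) = u_t(s,0) - 2u(s,0) = 0. The boundary conditions carry over: w(0,t) = w(π,t) = 0.
Solve for w:
  Using separation of variables w = X(s)T(t):
  Eigenfunctions: sin(ns), n = 1, 2, 3, ...
  General solution: w(s, t) = Σ [A_n cos(n t) + B_n sin(n t)] sin(ns)
  From w(s,0) = -sin(3s): A_3=-1. From w_t(s,0) = 0: all B_n = 0.
Hence w(s,t) = -sin(3s)cos(3t).
Transform back: u(s,t) = exp(2t)w(s,t).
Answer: u(s, t) = -exp(2t)sin(3s)cos(3t)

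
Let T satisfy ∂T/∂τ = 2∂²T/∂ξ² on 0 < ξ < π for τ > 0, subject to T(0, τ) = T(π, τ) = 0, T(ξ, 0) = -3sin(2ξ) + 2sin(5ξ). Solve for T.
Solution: Separating variables: T = Σ c_n exp(-2n²τ) sin(nξ). From T(ξ,0) = -3sin(2ξ) + 2sin(5ξ): c_2=-3, c_5=2.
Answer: T(ξ, τ) = -3exp(-8τ)sin(2ξ) + 2exp(-50τ)sin(5ξ)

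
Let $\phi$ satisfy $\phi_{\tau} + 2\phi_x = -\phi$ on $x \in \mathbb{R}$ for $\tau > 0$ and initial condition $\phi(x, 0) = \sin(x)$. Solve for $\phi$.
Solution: Substitute $\phi = e^{-\tau}u$, i.e. $u = e^{\tau}\phi$.
By the product rule, $\phi_{\tau} = e^{-\tau}(u_{\tau} - u)$, $\phi_x = e^{-\tau}u_x$.
Substituting into the PDE and dividing by $e^{-\tau}$: $u_{\tau} - u + 2u_x = -u$.
The lower-order terms cancel, leaving the standard advection equation $u_{\tau} + 2u_x = 0$.
Initial data for $u$: $u(x,0) = \phi(x,0) = \sin(x)$.
Solve for $u$:
  By method of characteristics (waves move right with speed 2):
  Along characteristics $x - 2\tau =$ const, $u$ is constant, so $u(x,\tau) = f(x - 2\tau)$ with $f = u( \cdot , 0)$.
Hence $u(x,\tau) = \sin(x - 2 \tau)$.
Transform back: $\phi(x,\tau) = e^{-\tau}u(x,\tau)$.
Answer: $\phi(x, \tau) = - e^{-\tau} \sin(2 \tau - x)$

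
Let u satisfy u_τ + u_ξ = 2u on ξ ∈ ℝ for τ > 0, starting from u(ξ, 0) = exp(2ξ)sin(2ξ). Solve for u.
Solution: Substitute u = exp(2ξ)w.
Then u_ξ = exp(2ξ)(w_ξ + 2w), u_τ = exp(2ξ)w_τ; substituting and dividing by exp(2ξ), the lower-order terms cancel: w_τ + w_ξ = 0 (standard advection equation).
Data for w: w(ξ,0) = exp(-2ξ)u(ξ,0) = sin(2ξ).
By characteristics (dξ/dτ = 1), w(ξ,τ) = f(ξ - τ) with f = w(·, 0).
So w(ξ,τ) = sin(2ξ - 2τ), and u(ξ,τ) = exp(2ξ)w(ξ,τ).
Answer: u(ξ, τ) = exp(2ξ)sin(2ξ - 2τ)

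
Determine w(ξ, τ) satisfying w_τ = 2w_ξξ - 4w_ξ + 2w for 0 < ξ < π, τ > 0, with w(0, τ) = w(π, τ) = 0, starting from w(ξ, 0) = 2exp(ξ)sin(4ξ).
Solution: Substitute w = exp(ξ)u.
Then w_ξ = exp(ξ)(u_ξ + u), w_ξξ = exp(ξ)(u_ξξ + 2u_ξ + u), w_τ = exp(ξ)u_τ; substituting and dividing by exp(ξ), the lower-order terms cancel: u_τ = 2u_ξξ (standard heat equation).
Data for u: u(ξ,0) = exp(-ξ)w(ξ,0) = 2sin(4ξ). The boundary conditions carry over: u(0,τ) = u(π,τ) = 0.
Separating variables: u = Σ c_n exp(-2n²τ) sin(nξ). From u(ξ,0) = 2sin(4ξ): c_4=2.
So u(ξ,τ) = 2exp(-32τ)sin(4ξ), and w(ξ,τ) = exp(ξ)u(ξ,τ).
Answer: w(ξ, τ) = 2exp(ξ)exp(-32τ)sin(4ξ)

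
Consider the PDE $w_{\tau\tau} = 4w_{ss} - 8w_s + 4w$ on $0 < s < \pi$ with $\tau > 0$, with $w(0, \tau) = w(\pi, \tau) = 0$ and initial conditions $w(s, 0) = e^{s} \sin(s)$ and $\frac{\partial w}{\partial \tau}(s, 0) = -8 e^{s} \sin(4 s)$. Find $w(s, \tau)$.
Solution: Substitute $w = e^{s}u$, i.e. $u = e^{-s}w$.
By the product rule, $w_s = e^{s}(u_s + u)$, $w_{ss} = e^{s}(u_{ss} + 2u_s + u)$, $w_{\tau\tau} = e^{s}u_{\tau\tau}$.
Substituting into the PDE and dividing by $e^{s}$: $u_{\tau\tau} = 4(u_{ss} + 2u_s + u) - 8(u_s + u) + 4u$.
The lower-order terms cancel, leaving the standard wave equation $u_{\tau\tau} = 4u_{ss}$.
Initial data for $u$: $u(s,0) = e^{-s}w(s,0) = \sin(s)$; $u_{\tau}(s,0) = e^{-s}w_{\tau}(s,0) = -8 \sin(4 s)$. The boundary conditions carry over: $u(0,\tau) = u(\pi,\tau) = 0$.
Solve for $u$:
  Using separation of variables $u = X(s)T(\tau)$:
  Eigenfunctions: $\sin(ns)$, $n = 1, 2, 3, \ldots$
  General solution: $u(s, \tau) = \sum [A_n \cos(2n \tau) + B_n \sin(2n \tau)] \sin(ns)$
  From $u(s,0) = \sin(s)$: $A_1=1$. From $u_{\tau}(s,0) = -8 \sin(4 s)$, using $u_{\tau}(s,0) = \sum \omega_n B_n \sin(ns)$ with $\omega_n = 2n$: $B_4 = (-8)/8 = -1$.
Hence $u(s,\tau) = \sin(s) \cos(2 \tau) - \sin(4 s) \sin(8 \tau)$.
Transform back: $w(s,\tau) = e^{s}u(s,\tau)$.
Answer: $w(s, \tau) = - e^{s} \sin(8 \tau) \sin(4 s) + e^{s} \sin(s) \cos(2 \tau)$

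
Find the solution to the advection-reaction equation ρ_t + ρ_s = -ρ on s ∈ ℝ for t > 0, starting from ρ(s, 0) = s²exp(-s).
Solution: Substitute ρ = exp(-s)u, i.e. u = exp(s)ρ.
By the product rule, ρ_s = exp(-s)(u_s - u), ρ_t = exp(-s)u_t.
Substituting into the PDE and dividing by exp(-s): u_t + (u_s - u) = -u.
The lower-order terms cancel, leaving the standard advection equation u_t + u_s = 0.
Initial data for u: u(s,0) = exp(s)ρ(s,0) = s².
Solve for u:
  By method of characteristics (waves move right with speed 1):
  Along characteristics s - t = const, u is constant, so u(s,t) = f(s - t) with f = u(·, 0).
Hence u(s,t) = s² - 2st + t².
Transform back: ρ(s,t) = exp(-s)u(s,t).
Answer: ρ(s, t) = s²exp(-s) - 2stexp(-s) + t²exp(-s)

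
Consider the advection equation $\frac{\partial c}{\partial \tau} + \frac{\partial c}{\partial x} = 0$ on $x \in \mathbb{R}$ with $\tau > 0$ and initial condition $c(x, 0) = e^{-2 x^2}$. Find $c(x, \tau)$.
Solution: By method of characteristics (waves move right with speed 1):
Along characteristics $x - \tau =$ const, $c$ is constant, so $c(x,\tau) = f(x - \tau)$ with $f = c( \cdot , 0)$.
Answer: $c(x, \tau) = e^{-2 (-\tau + x)^2}$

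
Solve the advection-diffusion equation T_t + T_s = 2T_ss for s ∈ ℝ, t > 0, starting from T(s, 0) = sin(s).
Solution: Moving frame: η = s - t, σ = t, T = u(η,σ), so T_t = u_σ - u_η and T_ss = u_ηη.
Hence T_t + T_s = u_σ and the PDE becomes the heat equation u_σ = 2u_ηη on η ∈ ℝ.
Initial data: u(η,0) = T(η,0) = sin(η). Each mode sin(nη) decays as exp(-2n²σ) on ℝ, so u(η,σ) = Σ c_n exp(-2n²σ) sin(nη) with c_1=1: u(η,σ) = exp(-2σ)sin(η).
Substituting back: T(s,t) = u(s - t, t).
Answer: T(s, t) = exp(-2t)sin(s - t)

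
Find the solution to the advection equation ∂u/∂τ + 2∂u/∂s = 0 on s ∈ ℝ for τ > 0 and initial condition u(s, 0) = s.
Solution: By method of characteristics (waves move right with speed 2):
Along characteristics s - 2τ = const, u is constant, so u(s,τ) = f(s - 2τ) with f = u(·, 0).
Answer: u(s, τ) = s - 2τ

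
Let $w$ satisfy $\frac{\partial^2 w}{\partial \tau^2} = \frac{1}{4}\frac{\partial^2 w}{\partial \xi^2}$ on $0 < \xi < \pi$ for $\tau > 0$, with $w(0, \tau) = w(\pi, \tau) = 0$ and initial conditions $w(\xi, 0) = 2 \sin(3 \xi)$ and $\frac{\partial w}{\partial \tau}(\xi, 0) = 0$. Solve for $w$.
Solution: Separating variables: $w = \sum [A_n \cos(\omega_n \tau) + B_n \sin(\omega_n \tau)] \sin(n\xi)$, $\omega_n = n/2$. From ICs: $A_3=2$.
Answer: $w(\xi, \tau) = 2 \sin(3 \xi) \cos(3 \tau/2)$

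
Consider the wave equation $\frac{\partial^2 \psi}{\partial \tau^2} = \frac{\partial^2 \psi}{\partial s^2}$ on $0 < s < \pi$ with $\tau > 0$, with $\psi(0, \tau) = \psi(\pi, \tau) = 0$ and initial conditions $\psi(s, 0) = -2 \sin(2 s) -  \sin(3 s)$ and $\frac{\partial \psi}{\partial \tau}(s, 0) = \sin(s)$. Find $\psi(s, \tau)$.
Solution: Separating variables: $\psi = \sum [A_n \cos(\omega_n \tau) + B_n \sin(\omega_n \tau)] \sin(ns)$, $\omega_n = n$. From ICs ($B_n$ = velocity coefficient / $\omega_n$): $A_2=-2, A_3=-1, B_1=1$.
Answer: $\psi(s, \tau) = \sin(\tau) \sin(s) - 2 \sin(2 s) \cos(2 \tau) -  \sin(3 s) \cos(3 \tau)$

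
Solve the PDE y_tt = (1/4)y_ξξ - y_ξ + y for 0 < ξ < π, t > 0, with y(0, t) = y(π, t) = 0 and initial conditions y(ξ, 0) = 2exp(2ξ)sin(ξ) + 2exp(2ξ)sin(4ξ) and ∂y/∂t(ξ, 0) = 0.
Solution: Substitute y = exp(2ξ)u, i.e. u = exp(-2ξ)y.
By the product rule, y_ξ = exp(2ξ)(u_ξ + 2u), y_ξξ = exp(2ξ)(u_ξξ + 4u_ξ + 4u), y_tt = exp(2ξ)u_tt.
Substituting into the PDE and dividing by exp(2ξ): u_tt = (1/4)(u_ξξ + 4u_ξ + 4u) - (u_ξ + 2u) + u.
The lower-order terms cancel, leaving the standard wave equation u_tt = (1/4)u_ξξ.
Initial data for u: u(ξ,0) = exp(-2ξ)y(ξ,0) = 2sin(ξ) + 2sin(4ξ); u_t(ξ,0) = exp(-2ξ)y_t(ξ,0) = 0. The boundary conditions carry over: u(0,t) = u(π,t) = 0.
Solve for u:
  Using separation of variables u = X(ξ)T(t):
  Eigenfunctions: sin(nξ), n = 1, 2, 3, ...
  General solution: u(ξ, t) = Σ [A_n cos(n t/2) + B_n sin(n t/2)] sin(nξ)
  From u(ξ,0) = 2sin(ξ) + 2sin(4ξ): A_1=2, A_4=2. From u_t(ξ,0) = 0: all B_n = 0.
Hence u(ξ,t) = 2sin(ξ)cos(t/2) + 2sin(4ξ)cos(2t).
Transform back: y(ξ,t) = exp(2ξ)u(ξ,t).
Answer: y(ξ, t) = 2exp(2ξ)sin(ξ)cos(t/2) + 2exp(2ξ)sin(4ξ)cos(2t)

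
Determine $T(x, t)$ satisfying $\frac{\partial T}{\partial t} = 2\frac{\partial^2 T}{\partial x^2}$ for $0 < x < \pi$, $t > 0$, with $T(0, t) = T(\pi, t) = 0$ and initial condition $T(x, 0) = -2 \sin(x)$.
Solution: Separating variables: $T = \sum c_n e^{-2n^2t} \sin(nx)$. From $T(x,0) = -2 \sin(x)$: $c_1=-2$.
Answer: $T(x, t) = -2 e^{-2 t} \sin(x)$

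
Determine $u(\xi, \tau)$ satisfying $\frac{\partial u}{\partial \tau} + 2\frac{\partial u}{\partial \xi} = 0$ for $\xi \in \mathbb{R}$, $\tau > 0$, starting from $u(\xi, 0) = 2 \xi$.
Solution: By method of characteristics (waves move right with speed 2):
Along characteristics $\xi - 2\tau =$ const, $u$ is constant, so $u(\xi,\tau) = f(\xi - 2\tau)$ with $f = u( \cdot , 0)$.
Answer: $u(\xi, \tau) = -4 \tau + 2 \xi$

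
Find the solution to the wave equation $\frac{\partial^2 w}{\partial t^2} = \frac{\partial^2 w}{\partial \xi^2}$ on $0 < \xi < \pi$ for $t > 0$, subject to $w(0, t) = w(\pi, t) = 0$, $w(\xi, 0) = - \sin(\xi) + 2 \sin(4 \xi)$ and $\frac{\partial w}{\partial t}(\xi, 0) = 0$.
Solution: Using separation of variables $w = X(\xi)T(t)$:
Eigenfunctions: $\sin(n\xi)$, $n = 1, 2, 3, \ldots$
General solution: $w(\xi, t) = \sum [A_n \cos(n t) + B_n \sin(n t)] \sin(n\xi)$
From $w(\xi,0) = - \sin(\xi) + 2 \sin(4 \xi)$: $A_1=-1, A_4=2$. From $w_t(\xi,0) = 0$: all $B_n = 0$.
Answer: $w(\xi, t) = - \sin(\xi) \cos(t) + 2 \sin(4 \xi) \cos(4 t)$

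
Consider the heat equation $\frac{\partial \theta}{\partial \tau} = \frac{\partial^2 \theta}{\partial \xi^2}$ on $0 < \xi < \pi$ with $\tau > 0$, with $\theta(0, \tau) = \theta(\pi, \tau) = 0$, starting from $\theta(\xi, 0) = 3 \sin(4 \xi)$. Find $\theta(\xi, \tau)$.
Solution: Using separation of variables $\theta = X(\xi)G(\tau)$:
Eigenfunctions: $\sin(n\xi)$, $n = 1, 2, 3, \ldots$
General solution: $\theta(\xi, \tau) = \sum c_n \sin(n\xi) e^{-n^2 \tau}$
Matching $\theta(\xi,0) = 3 \sin(4 \xi)$ term by term: $c_4=3$.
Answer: $\theta(\xi, \tau) = 3 e^{-16 \tau} \sin(4 \xi)$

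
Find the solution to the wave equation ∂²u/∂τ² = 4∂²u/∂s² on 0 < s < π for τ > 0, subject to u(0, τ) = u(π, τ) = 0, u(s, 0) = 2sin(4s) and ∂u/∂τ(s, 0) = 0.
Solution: Using separation of variables u = X(s)T(τ):
Eigenfunctions: sin(ns), n = 1, 2, 3, ...
General solution: u(s, τ) = Σ [A_n cos(2n τ) + B_n sin(2n τ)] sin(ns)
From u(s,0) = 2sin(4s): A_4=2. From u_τ(s,0) = 0: all B_n = 0.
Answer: u(s, τ) = 2sin(4s)cos(8τ)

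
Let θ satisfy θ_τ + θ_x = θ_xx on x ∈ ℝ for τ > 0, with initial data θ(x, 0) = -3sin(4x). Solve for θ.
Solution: Moving frame: η = x - τ, σ = τ, θ = u(η,σ), so θ_τ = u_σ - u_η and θ_xx = u_ηη.
Hence θ_τ + θ_x = u_σ and the PDE becomes the heat equation u_σ = u_ηη on η ∈ ℝ.
Initial data: u(η,0) = θ(η,0) = -3sin(4η). Each mode sin(nη) decays as exp(-n²σ) on ℝ, so u(η,σ) = Σ c_n exp(-n²σ) sin(nη) with c_4=-3: u(η,σ) = -3exp(-16σ)sin(4η).
Substituting back: θ(x,τ) = u(x - τ, τ).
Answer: θ(x, τ) = -3exp(-16τ)sin(4x - 4τ)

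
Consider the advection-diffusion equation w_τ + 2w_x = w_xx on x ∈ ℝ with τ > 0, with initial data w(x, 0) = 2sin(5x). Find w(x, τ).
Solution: Moving frame: η = x - 2τ, σ = τ, w = u(η,σ), so w_τ = u_σ - 2u_η and w_xx = u_ηη.
Hence w_τ + 2w_x = u_σ and the PDE becomes the heat equation u_σ = u_ηη on η ∈ ℝ.
Initial data: u(η,0) = w(η,0) = 2sin(5η). Each mode sin(nη) decays as exp(-n²σ) on ℝ, so u(η,σ) = Σ c_n exp(-n²σ) sin(nη) with c_5=2: u(η,σ) = 2exp(-25σ)sin(5η).
Substituting back: w(x,τ) = u(x - 2τ, τ).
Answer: w(x, τ) = 2exp(-25τ)sin(5x - 10τ)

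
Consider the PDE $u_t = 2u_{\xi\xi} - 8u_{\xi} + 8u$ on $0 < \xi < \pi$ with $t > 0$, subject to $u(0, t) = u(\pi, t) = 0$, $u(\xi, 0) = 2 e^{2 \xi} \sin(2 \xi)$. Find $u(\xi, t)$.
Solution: Substitute $u = e^{2\xi}w$, i.e. $w = e^{-2\xi}u$.
By the product rule, $u_{\xi} = e^{2\xi}(w_{\xi} + 2w)$, $u_{\xi\xi} = e^{2\xi}(w_{\xi\xi} + 4w_{\xi} + 4w)$, $u_t = e^{2\xi}w_t$.
Substituting into the PDE and dividing by $e^{2\xi}$: $w_t = 2(w_{\xi\xi} + 4w_{\xi} + 4w) - 8(w_{\xi} + 2w) + 8w$.
The lower-order terms cancel, leaving the standard heat equation $w_t = 2w_{\xi\xi}$.
Initial data for $w$: $w(\xi,0) = e^{-2\xi}u(\xi,0) = 2 \sin(2 \xi)$. The boundary conditions carry over: $w(0,t) = w(\pi,t) = 0$.
Solve for $w$:
  Using separation of variables $w = X(\xi)T(t)$:
  Eigenfunctions: $\sin(n\xi)$, $n = 1, 2, 3, \ldots$
  General solution: $w(\xi, t) = \sum c_n \sin(n\xi) e^{-2n^2 t}$
  Matching $w(\xi,0) = 2 \sin(2 \xi)$ term by term: $c_2=2$.
Hence $w(\xi,t) = 2 e^{-8 t} \sin(2 \xi)$.
Transform back: $u(\xi,t) = e^{2\xi}w(\xi,t)$.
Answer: $u(\xi, t) = 2 e^{2 \xi} e^{-8 t} \sin(2 \xi)$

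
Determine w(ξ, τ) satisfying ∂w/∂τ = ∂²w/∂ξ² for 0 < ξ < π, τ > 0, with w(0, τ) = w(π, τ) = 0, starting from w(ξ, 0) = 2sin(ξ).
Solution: Using separation of variables w = X(ξ)T(τ):
Eigenfunctions: sin(nξ), n = 1, 2, 3, ...
General solution: w(ξ, τ) = Σ c_n sin(nξ) exp(-n² τ)
Matching w(ξ,0) = 2sin(ξ) term by term: c_1=2.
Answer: w(ξ, τ) = 2exp(-τ)sin(ξ)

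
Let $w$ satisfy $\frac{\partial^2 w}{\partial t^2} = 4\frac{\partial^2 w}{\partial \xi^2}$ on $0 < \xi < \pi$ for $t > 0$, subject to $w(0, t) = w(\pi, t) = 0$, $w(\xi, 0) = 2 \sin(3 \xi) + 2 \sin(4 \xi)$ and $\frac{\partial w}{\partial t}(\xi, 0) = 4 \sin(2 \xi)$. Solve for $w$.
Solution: Using separation of variables $w = X(\xi)T(t)$:
Eigenfunctions: $\sin(n\xi)$, $n = 1, 2, 3, \ldots$
General solution: $w(\xi, t) = \sum [A_n \cos(2n t) + B_n \sin(2n t)] \sin(n\xi)$
From $w(\xi,0) = 2 \sin(3 \xi) + 2 \sin(4 \xi)$: $A_3=2, A_4=2$. From $w_t(\xi,0) = 4 \sin(2 \xi)$, using $w_t(\xi,0) = \sum \omega_n B_n \sin(n\xi)$ with $\omega_n = 2n$: $B_2 = 4/4 = 1$.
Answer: $w(\xi, t) = \sin(2 \xi) \sin(4 t) + 2 \sin(3 \xi) \cos(6 t) + 2 \sin(4 \xi) \cos(8 t)$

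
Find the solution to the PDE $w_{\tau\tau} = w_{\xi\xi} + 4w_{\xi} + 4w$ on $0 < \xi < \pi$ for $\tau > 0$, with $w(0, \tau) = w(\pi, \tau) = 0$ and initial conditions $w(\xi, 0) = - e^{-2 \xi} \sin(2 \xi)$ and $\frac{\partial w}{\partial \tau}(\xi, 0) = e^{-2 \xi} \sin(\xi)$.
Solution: Substitute $w = e^{-2\xi}u$, i.e. $u = e^{2\xi}w$.
By the product rule, $w_{\xi} = e^{-2\xi}(u_{\xi} - 2u)$, $w_{\xi\xi} = e^{-2\xi}(u_{\xi\xi} - 4u_{\xi} + 4u)$, $w_{\tau\tau} = e^{-2\xi}u_{\tau\tau}$.
Substituting into the PDE and dividing by $e^{-2\xi}$: $u_{\tau\tau} = (u_{\xi\xi} - 4u_{\xi} + 4u) + 4(u_{\xi} - 2u) + 4u$.
The lower-order terms cancel, leaving the standard wave equation $u_{\tau\tau} = u_{\xi\xi}$.
Initial data for $u$: $u(\xi,0) = e^{2\xi}w(\xi,0) = - \sin(2 \xi)$; $u_{\tau}(\xi,0) = e^{2\xi}w_{\tau}(\xi,0) = \sin(\xi)$. The boundary conditions carry over: $u(0,\tau) = u(\pi,\tau) = 0$.
Solve for $u$:
  Using separation of variables $u = X(\xi)T(\tau)$:
  Eigenfunctions: $\sin(n\xi)$, $n = 1, 2, 3, \ldots$
  General solution: $u(\xi, \tau) = \sum [A_n \cos(n \tau) + B_n \sin(n \tau)] \sin(n\xi)$
  From $u(\xi,0) = - \sin(2 \xi)$: $A_2=-1$. From $u_{\tau}(\xi,0) = \sin(\xi)$, using $u_{\tau}(\xi,0) = \sum \omega_n B_n \sin(n\xi)$ with $\omega_n = n$: $B_1 = 1/1 = 1$.
Hence $u(\xi,\tau) = \sin(\xi) \sin(\tau) - \sin(2 \xi) \cos(2 \tau)$.
Transform back: $w(\xi,\tau) = e^{-2\xi}u(\xi,\tau)$.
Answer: $w(\xi, \tau) = e^{-2 \xi} \sin(\tau) \sin(\xi) -  e^{-2 \xi} \sin(2 \xi) \cos(2 \tau)$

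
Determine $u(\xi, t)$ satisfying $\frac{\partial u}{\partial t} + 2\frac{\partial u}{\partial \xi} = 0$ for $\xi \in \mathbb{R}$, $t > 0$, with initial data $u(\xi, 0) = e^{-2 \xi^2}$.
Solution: By method of characteristics (waves move right with speed 2):
Along characteristics $\xi - 2t =$ const, $u$ is constant, so $u(\xi,t) = f(\xi - 2t)$ with $f = u( \cdot , 0)$.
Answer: $u(\xi, t) = e^{-2 (\xi - 2 t)^2}$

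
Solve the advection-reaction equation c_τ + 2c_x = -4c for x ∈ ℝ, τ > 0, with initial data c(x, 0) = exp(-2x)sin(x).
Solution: Substitute c = exp(-2x)u.
Then c_x = exp(-2x)(u_x - 2u), c_τ = exp(-2x)u_τ; substituting and dividing by exp(-2x), the lower-order terms cancel: u_τ + 2u_x = 0 (standard advection equation).
Data for u: u(x,0) = exp(2x)c(x,0) = sin(x).
By characteristics (dx/dτ = 2), u(x,τ) = f(x - 2τ) with f = u(·, 0).
So u(x,τ) = sin(x - 2τ), and c(x,τ) = exp(-2x)u(x,τ).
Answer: c(x, τ) = exp(-2x)sin(x - 2τ)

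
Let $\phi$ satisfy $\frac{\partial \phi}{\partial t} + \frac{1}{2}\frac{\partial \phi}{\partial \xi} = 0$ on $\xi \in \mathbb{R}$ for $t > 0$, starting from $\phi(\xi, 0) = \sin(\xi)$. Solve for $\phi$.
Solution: By characteristics ($d\xi/dt = 1/2$), $\phi(\xi,t) = f(\xi - \frac{1}{2}t)$ with $f = \phi( \cdot , 0)$.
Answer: $\phi(\xi, t) = \sin(\xi - t/2)$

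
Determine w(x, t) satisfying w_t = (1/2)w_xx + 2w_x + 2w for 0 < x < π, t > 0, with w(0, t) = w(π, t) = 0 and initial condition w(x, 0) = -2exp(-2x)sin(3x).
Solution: Substitute w = exp(-2x)u.
Then w_x = exp(-2x)(u_x - 2u), w_xx = exp(-2x)(u_xx - 4u_x + 4u), w_t = exp(-2x)u_t; substituting and dividing by exp(-2x), the lower-order terms cancel: u_t = (1/2)u_xx (standard heat equation).
Data for u: u(x,0) = exp(2x)w(x,0) = -2sin(3x). The boundary conditions carry over: u(0,t) = u(π,t) = 0.
Separating variables: u = Σ c_n exp(-n²t/2) sin(nx). From u(x,0) = -2sin(3x): c_3=-2.
So u(x,t) = -2exp(-9t/2)sin(3x), and w(x,t) = exp(-2x)u(x,t).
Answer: w(x, t) = -2exp(-9t/2)exp(-2x)sin(3x)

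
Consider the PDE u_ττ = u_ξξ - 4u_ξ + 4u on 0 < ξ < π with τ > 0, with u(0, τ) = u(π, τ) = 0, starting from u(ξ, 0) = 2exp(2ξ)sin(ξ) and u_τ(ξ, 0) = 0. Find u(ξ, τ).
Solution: Substitute u = exp(2ξ)w.
Then u_ξ = exp(2ξ)(w_ξ + 2w), u_ξξ = exp(2ξ)(w_ξξ + 4w_ξ + 4w), u_ττ = exp(2ξ)w_ττ; substituting and dividing by exp(2ξ), the lower-order terms cancel: w_ττ = w_ξξ (standard wave equation).
Data for w: w(ξ,0) = exp(-2ξ)u(ξ,0) = 2sin(ξ); w_τ(ξ,0) = exp(-2ξ)u_τ(ξ,0) = 0. The boundary conditions carry over: w(0,τ) = w(π,τ) = 0.
Separating variables: w = Σ [A_n cos(ω_n τ) + B_n sin(ω_n τ)] sin(nξ), ω_n = n. From ICs: A_1=2.
So w(ξ,τ) = 2sin(ξ)cos(τ), and u(ξ,τ) = exp(2ξ)w(ξ,τ).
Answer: u(ξ, τ) = 2exp(2ξ)sin(ξ)cos(τ)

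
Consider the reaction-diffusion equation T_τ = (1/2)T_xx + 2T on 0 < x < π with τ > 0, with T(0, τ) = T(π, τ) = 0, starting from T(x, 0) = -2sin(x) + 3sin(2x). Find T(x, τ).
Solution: Substitute T = exp(2τ)u.
Then T_τ = exp(2τ)(u_τ + 2u), T_xx = exp(2τ)u_xx; substituting and dividing by exp(2τ), the lower-order terms cancel: u_τ = (1/2)u_xx (standard heat equation).
Data for u: u(x,0) = T(x,0) = -2sin(x) + 3sin(2x). The boundary conditions carry over: u(0,τ) = u(π,τ) = 0.
Separating variables: u = Σ c_n exp(-n²τ/2) sin(nx). From u(x,0) = -2sin(x) + 3sin(2x): c_1=-2, c_2=3.
So u(x,τ) = 3exp(-2τ)sin(2x) - 2exp(-τ/2)sin(x), and T(x,τ) = exp(2τ)u(x,τ).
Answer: T(x, τ) = -2exp(3τ/2)sin(x) + 3sin(2x)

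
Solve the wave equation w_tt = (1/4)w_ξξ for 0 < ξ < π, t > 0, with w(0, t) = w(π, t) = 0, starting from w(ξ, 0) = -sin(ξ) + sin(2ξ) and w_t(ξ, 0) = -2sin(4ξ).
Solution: Separating variables: w = Σ [A_n cos(ω_n t) + B_n sin(ω_n t)] sin(nξ), ω_n = n/2. From ICs (B_n = velocity coefficient / ω_n): A_1=-1, A_2=1, B_4=-1.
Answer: w(ξ, t) = -sin(2t)sin(4ξ) - sin(ξ)cos(t/2) + sin(2ξ)cos(t)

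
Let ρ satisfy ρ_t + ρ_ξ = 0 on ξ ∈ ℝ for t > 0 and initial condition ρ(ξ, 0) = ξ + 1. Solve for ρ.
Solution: By method of characteristics (waves move right with speed 1):
Along characteristics ξ - t = const, ρ is constant, so ρ(ξ,t) = f(ξ - t) with f = ρ(·, 0).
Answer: ρ(ξ, t) = -t + ξ + 1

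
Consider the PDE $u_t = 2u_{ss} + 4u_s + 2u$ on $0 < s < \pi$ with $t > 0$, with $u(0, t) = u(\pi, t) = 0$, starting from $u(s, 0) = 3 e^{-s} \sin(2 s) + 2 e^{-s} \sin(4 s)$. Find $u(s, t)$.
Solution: Substitute $u = e^{-s}w$.
Then $u_s = e^{-s}(w_s - w)$, $u_{ss} = e^{-s}(w_{ss} - 2w_s + w)$, $u_t = e^{-s}w_t$; substituting and dividing by $e^{-s}$, the lower-order terms cancel: $w_t = 2w_{ss}$ (standard heat equation).
Data for $w$: $w(s,0) = e^{s}u(s,0) = 3 \sin(2 s) + 2 \sin(4 s)$. The boundary conditions carry over: $w(0,t) = w(\pi,t) = 0$.
Separating variables: $w = \sum c_n e^{-2n^2t} \sin(ns)$. From $w(s,0) = 3 \sin(2 s) + 2 \sin(4 s)$: $c_2=3, c_4=2$.
So $w(s,t) = 3 e^{-8 t} \sin(2 s) + 2 e^{-32 t} \sin(4 s)$, and $u(s,t) = e^{-s}w(s,t)$.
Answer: $u(s, t) = 3 e^{-s} e^{-8 t} \sin(2 s) + 2 e^{-s} e^{-32 t} \sin(4 s)$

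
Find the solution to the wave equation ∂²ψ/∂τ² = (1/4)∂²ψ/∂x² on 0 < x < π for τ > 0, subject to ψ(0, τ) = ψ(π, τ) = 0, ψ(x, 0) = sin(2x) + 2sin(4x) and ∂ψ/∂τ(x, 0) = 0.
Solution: Separating variables: ψ = Σ [A_n cos(ω_n τ) + B_n sin(ω_n τ)] sin(nx), ω_n = n/2. From ICs: A_2=1, A_4=2.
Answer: ψ(x, τ) = sin(2x)cos(τ) + 2sin(4x)cos(2τ)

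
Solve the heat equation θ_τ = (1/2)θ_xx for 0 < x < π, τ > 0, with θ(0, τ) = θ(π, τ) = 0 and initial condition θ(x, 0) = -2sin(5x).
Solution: Using separation of variables θ = X(x)G(τ):
Eigenfunctions: sin(nx), n = 1, 2, 3, ...
General solution: θ(x, τ) = Σ c_n sin(nx) exp(-n² τ/2)
Matching θ(x,0) = -2sin(5x) term by term: c_5=-2.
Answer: θ(x, τ) = -2exp(-25τ/2)sin(5x)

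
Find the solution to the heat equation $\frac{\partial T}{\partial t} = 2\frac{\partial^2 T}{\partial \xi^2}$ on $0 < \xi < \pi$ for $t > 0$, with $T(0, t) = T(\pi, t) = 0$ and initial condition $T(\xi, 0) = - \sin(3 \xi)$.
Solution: Using separation of variables $T = X(\xi)G(t)$:
Eigenfunctions: $\sin(n\xi)$, $n = 1, 2, 3, \ldots$
General solution: $T(\xi, t) = \sum c_n \sin(n\xi) e^{-2n^2 t}$
Matching $T(\xi,0) = - \sin(3 \xi)$ term by term: $c_3=-1$.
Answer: $T(\xi, t) = - e^{-18 t} \sin(3 \xi)$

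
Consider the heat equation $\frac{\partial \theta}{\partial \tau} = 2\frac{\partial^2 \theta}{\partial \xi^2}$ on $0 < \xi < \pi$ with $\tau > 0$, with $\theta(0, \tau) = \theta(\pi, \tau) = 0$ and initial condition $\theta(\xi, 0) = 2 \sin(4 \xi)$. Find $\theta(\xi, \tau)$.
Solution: Separating variables: $\theta = \sum c_n e^{-2n^2\tau} \sin(n\xi)$. From $\theta(\xi,0) = 2 \sin(4 \xi)$: $c_4=2$.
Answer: $\theta(\xi, \tau) = 2 e^{-32 \tau} \sin(4 \xi)$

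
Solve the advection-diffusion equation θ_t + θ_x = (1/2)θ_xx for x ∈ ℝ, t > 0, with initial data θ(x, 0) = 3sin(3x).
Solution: Change to a moving frame: let η = x - t, σ = t and write θ(x,t) = u(η,σ).
By the chain rule θ_t = u_σ - u_η, θ_x = u_η, θ_xx = u_ηη.
Then θ_t + θ_x = u_σ: the advection term cancels and the PDE becomes the heat equation u_σ = (1/2)u_ηη on η ∈ ℝ.
Initial data: u(η,0) = θ(η,0) = 3sin(3η).
On η ∈ ℝ each mode satisfies (sin(nη))″ = -n² sin(nη), so exp(-n²σ/2) sin(nη) solves the heat equation; by superposition u(η,σ) = Σ c_n exp(-n²σ/2) sin(nη).
Reading off the coefficients: c_3=3, so u(η,σ) = 3exp(-9σ/2)sin(3η).
Substituting back η = x - t, σ = t: θ(x,t) = u(x - t, t).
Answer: θ(x, t) = -3exp(-9t/2)sin(3t - 3x)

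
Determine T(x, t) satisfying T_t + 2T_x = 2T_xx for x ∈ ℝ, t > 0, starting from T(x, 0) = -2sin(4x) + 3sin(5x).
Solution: Change to a moving frame: let η = x - 2t, σ = t and write T(x,t) = u(η,σ).
By the chain rule T_t = u_σ - 2u_η, T_x = u_η, T_xx = u_ηη.
Then T_t + 2T_x = u_σ: the advection term cancels and the PDE becomes the heat equation u_σ = 2u_ηη on η ∈ ℝ.
Initial data: u(η,0) = T(η,0) = -2sin(4η) + 3sin(5η).
On η ∈ ℝ each mode satisfies (sin(nη))″ = -n² sin(nη), so exp(-2n²σ) sin(nη) solves the heat equation; by superposition u(η,σ) = Σ c_n exp(-2n²σ) sin(nη).
Reading off the coefficients: c_4=-2, c_5=3, so u(η,σ) = -2exp(-32σ)sin(4η) + 3exp(-50σ)sin(5η).
Substituting back η = x - 2t, σ = t: T(x,t) = u(x - 2t, t).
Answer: T(x, t) = 2exp(-32t)sin(8t - 4x) - 3exp(-50t)sin(10t - 5x)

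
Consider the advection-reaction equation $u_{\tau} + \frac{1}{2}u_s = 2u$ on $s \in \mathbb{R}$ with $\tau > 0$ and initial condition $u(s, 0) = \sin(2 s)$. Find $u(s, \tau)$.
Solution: Substitute $u = e^{2\tau}w$, i.e. $w = e^{-2\tau}u$.
By the product rule, $u_{\tau} = e^{2\tau}(w_{\tau} + 2w)$, $u_s = e^{2\tau}w_s$.
Substituting into the PDE and dividing by $e^{2\tau}$: $w_{\tau} + 2w + \frac{1}{2}w_s = 2w$.
The lower-order terms cancel, leaving the standard advection equation $w_{\tau} + \frac{1}{2}w_s = 0$.
Initial data for $w$: $w(s,0) = u(s,0) = \sin(2 s)$.
Solve for $w$:
  By method of characteristics (waves move right with speed 1/2):
  Along characteristics $s - \frac{1}{2}\tau =$ const, $w$ is constant, so $w(s,\tau) = f(s - \frac{1}{2}\tau)$ with $f = w( \cdot , 0)$.
Hence $w(s,\tau) = \sin(2 s - \tau)$.
Transform back: $u(s,\tau) = e^{2\tau}w(s,\tau)$.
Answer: $u(s, \tau) = - e^{2 \tau} \sin(\tau - 2 s)$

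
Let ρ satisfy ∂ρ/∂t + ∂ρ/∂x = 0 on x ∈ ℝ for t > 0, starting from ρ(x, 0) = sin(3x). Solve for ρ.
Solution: By method of characteristics (waves move right with speed 1):
Along characteristics x - t = const, ρ is constant, so ρ(x,t) = f(x - t) with f = ρ(·, 0).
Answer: ρ(x, t) = -sin(3t - 3x)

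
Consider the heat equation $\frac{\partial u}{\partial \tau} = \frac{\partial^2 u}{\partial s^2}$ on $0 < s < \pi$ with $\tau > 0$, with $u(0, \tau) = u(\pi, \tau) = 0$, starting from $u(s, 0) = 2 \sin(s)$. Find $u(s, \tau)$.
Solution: Using separation of variables $u = X(s)T(\tau)$:
Eigenfunctions: $\sin(ns)$, $n = 1, 2, 3, \ldots$
General solution: $u(s, \tau) = \sum c_n \sin(ns) e^{-n^2 \tau}$
Matching $u(s,0) = 2 \sin(s)$ term by term: $c_1=2$.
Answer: $u(s, \tau) = 2 e^{-\tau} \sin(s)$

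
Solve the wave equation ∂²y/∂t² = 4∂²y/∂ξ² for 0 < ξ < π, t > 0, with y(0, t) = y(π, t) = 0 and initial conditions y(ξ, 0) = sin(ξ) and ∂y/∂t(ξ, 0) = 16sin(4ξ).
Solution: Separating variables: y = Σ [A_n cos(ω_n t) + B_n sin(ω_n t)] sin(nξ), ω_n = 2n. From ICs (B_n = velocity coefficient / ω_n): A_1=1, B_4=2.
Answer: y(ξ, t) = 2sin(8t)sin(4ξ) + sin(ξ)cos(2t)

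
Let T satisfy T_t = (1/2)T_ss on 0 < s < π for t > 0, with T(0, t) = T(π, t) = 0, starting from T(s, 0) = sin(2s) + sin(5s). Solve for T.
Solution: Separating variables: T = Σ c_n exp(-n²t/2) sin(ns). From T(s,0) = sin(2s) + sin(5s): c_2=1, c_5=1.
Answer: T(s, t) = exp(-2t)sin(2s) + exp(-25t/2)sin(5s)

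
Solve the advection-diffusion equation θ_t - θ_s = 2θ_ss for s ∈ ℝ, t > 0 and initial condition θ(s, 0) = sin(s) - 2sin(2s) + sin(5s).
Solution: Change to a moving frame: let η = s + t, σ = t and write θ(s,t) = u(η,σ).
By the chain rule θ_t = u_σ + u_η, θ_s = u_η, θ_ss = u_ηη.
Then θ_t - θ_s = u_σ: the advection term cancels and the PDE becomes the heat equation u_σ = 2u_ηη on η ∈ ℝ.
Initial data: u(η,0) = θ(η,0) = sin(η) - 2sin(2η) + sin(5η).
On η ∈ ℝ each mode satisfies (sin(nη))″ = -n² sin(nη), so exp(-2n²σ) sin(nη) solves the heat equation; by superposition u(η,σ) = Σ c_n exp(-2n²σ) sin(nη).
Reading off the coefficients: c_1=1, c_2=-2, c_5=1, so u(η,σ) = exp(-2σ)sin(η) - 2exp(-8σ)sin(2η) + exp(-50σ)sin(5η).
Substituting back η = s + t, σ = t: θ(s,t) = u(s + t, t).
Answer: θ(s, t) = exp(-2t)sin(s + t) - 2exp(-8t)sin(2s + 2t) + exp(-50t)sin(5s + 5t)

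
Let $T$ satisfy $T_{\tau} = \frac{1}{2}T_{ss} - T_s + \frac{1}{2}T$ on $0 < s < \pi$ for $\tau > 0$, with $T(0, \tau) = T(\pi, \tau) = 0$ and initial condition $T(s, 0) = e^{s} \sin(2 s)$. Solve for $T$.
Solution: Substitute $T = e^{s}u$.
Then $T_s = e^{s}(u_s + u)$, $T_{ss} = e^{s}(u_{ss} + 2u_s + u)$, $T_{\tau} = e^{s}u_{\tau}$; substituting and dividing by $e^{s}$, the lower-order terms cancel: $u_{\tau} = \frac{1}{2}u_{ss}$ (standard heat equation).
Data for $u$: $u(s,0) = e^{-s}T(s,0) = \sin(2 s)$. The boundary conditions carry over: $u(0,\tau) = u(\pi,\tau) = 0$.
Separating variables: $u = \sum c_n e^{-n^2\tau/2} \sin(ns)$. From $u(s,0) = \sin(2 s)$: $c_2=1$.
So $u(s,\tau) = e^{-2 \tau} \sin(2 s)$, and $T(s,\tau) = e^{s}u(s,\tau)$.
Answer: $T(s, \tau) = e^{-2 \tau} e^{s} \sin(2 s)$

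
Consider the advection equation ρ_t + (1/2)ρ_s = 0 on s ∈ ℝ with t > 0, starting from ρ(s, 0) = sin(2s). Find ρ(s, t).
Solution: By method of characteristics (waves move right with speed 1/2):
Along characteristics s - (1/2)t = const, ρ is constant, so ρ(s,t) = f(s - (1/2)t) with f = ρ(·, 0).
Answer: ρ(s, t) = sin(2s - t)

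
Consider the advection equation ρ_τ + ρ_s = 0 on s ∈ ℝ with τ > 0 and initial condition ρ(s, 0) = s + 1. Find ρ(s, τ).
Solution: By method of characteristics (waves move right with speed 1):
Along characteristics s - τ = const, ρ is constant, so ρ(s,τ) = f(s - τ) with f = ρ(·, 0).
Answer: ρ(s, τ) = s - τ + 1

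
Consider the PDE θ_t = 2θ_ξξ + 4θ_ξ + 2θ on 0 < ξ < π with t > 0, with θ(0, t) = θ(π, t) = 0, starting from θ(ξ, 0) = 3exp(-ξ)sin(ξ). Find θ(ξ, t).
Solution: Substitute θ = exp(-ξ)u.
Then θ_ξ = exp(-ξ)(u_ξ - u), θ_ξξ = exp(-ξ)(u_ξξ - 2u_ξ + u), θ_t = exp(-ξ)u_t; substituting and dividing by exp(-ξ), the lower-order terms cancel: u_t = 2u_ξξ (standard heat equation).
Data for u: u(ξ,0) = exp(ξ)θ(ξ,0) = 3sin(ξ). The boundary conditions carry over: u(0,t) = u(π,t) = 0.
Separating variables: u = Σ c_n exp(-2n²t) sin(nξ). From u(ξ,0) = 3sin(ξ): c_1=3.
So u(ξ,t) = 3exp(-2t)sin(ξ), and θ(ξ,t) = exp(-ξ)u(ξ,t).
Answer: θ(ξ, t) = 3exp(-2t)exp(-ξ)sin(ξ)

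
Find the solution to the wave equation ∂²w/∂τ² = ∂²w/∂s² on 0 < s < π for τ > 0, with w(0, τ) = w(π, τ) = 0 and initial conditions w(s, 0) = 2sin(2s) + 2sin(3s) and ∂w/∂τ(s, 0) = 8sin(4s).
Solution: Separating variables: w = Σ [A_n cos(ω_n τ) + B_n sin(ω_n τ)] sin(ns), ω_n = n. From ICs (B_n = velocity coefficient / ω_n): A_2=2, A_3=2, B_4=2.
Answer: w(s, τ) = 2sin(2s)cos(2τ) + 2sin(3s)cos(3τ) + 2sin(4s)sin(4τ)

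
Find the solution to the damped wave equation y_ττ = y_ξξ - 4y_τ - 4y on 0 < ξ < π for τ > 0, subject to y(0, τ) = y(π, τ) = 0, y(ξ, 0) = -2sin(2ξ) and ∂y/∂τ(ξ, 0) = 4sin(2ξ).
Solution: Substitute y = exp(-2τ)u.
Then y_τ = exp(-2τ)(u_τ - 2u), y_ττ = exp(-2τ)(u_ττ - 4u_τ + 4u), y_ξξ = exp(-2τ)u_ξξ; substituting and dividing by exp(-2τ), the lower-order terms cancel: u_ττ = u_ξξ (standard wave equation).
Data for u: u(ξ,0) = y(ξ,0) = -2sin(2ξ); u_τ(ξ,0) = y_τ(ξ,0) + 2y(ξ,0) = 0. The boundary conditions carry over: u(0,τ) = u(π,τ) = 0.
Separating variables: u = Σ [A_n cos(ω_n τ) + B_n sin(ω_n τ)] sin(nξ), ω_n = n. From ICs: A_2=-2.
So u(ξ,τ) = -2sin(2ξ)cos(2τ), and y(ξ,τ) = exp(-2τ)u(ξ,τ).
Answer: y(ξ, τ) = -2exp(-2τ)sin(2ξ)cos(2τ)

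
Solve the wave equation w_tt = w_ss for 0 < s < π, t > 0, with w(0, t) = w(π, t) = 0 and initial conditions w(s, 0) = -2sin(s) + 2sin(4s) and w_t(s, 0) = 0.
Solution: Separating variables: w = Σ [A_n cos(ω_n t) + B_n sin(ω_n t)] sin(ns), ω_n = n. From ICs: A_1=-2, A_4=2.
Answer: w(s, t) = -2sin(s)cos(t) + 2sin(4s)cos(4t)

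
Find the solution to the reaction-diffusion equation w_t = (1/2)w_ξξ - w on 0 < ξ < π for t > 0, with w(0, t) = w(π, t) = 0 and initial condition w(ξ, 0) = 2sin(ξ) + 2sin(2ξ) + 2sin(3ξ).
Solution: Substitute w = exp(-t)u.
Then w_t = exp(-t)(u_t - u), w_ξξ = exp(-t)u_ξξ; substituting and dividing by exp(-t), the lower-order terms cancel: u_t = (1/2)u_ξξ (standard heat equation).
Data for u: u(ξ,0) = w(ξ,0) = 2sin(ξ) + 2sin(2ξ) + 2sin(3ξ). The boundary conditions carry over: u(0,t) = u(π,t) = 0.
Separating variables: u = Σ c_n exp(-n²t/2) sin(nξ). From u(ξ,0) = 2sin(ξ) + 2sin(2ξ) + 2sin(3ξ): c_1=2, c_2=2, c_3=2.
So u(ξ,t) = 2exp(-2t)sin(2ξ) + 2exp(-t/2)sin(ξ) + 2exp(-9t/2)sin(3ξ), and w(ξ,t) = exp(-t)u(ξ,t).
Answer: w(ξ, t) = 2exp(-3t)sin(2ξ) + 2exp(-3t/2)sin(ξ) + 2exp(-11t/2)sin(3ξ)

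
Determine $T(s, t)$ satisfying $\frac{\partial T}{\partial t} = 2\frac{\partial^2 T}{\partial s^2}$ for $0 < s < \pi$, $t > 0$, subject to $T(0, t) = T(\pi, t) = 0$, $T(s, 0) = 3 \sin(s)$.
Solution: Using separation of variables $T = X(s)G(t)$:
Eigenfunctions: $\sin(ns)$, $n = 1, 2, 3, \ldots$
General solution: $T(s, t) = \sum c_n \sin(ns) e^{-2n^2 t}$
Matching $T(s,0) = 3 \sin(s)$ term by term: $c_1=3$.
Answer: $T(s, t) = 3 e^{-2 t} \sin(s)$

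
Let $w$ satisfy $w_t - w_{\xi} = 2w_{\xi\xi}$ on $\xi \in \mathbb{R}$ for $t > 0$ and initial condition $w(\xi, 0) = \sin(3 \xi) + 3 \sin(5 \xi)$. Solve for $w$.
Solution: Moving frame: $\eta = \xi + t$, $\sigma = t$, $w = u(\eta,\sigma)$, so $w_t = u_{\sigma} + u_{\eta}$ and $w_{\xi\xi} = u_{\eta\eta}$.
Hence $w_t - w_{\xi} = u_{\sigma}$ and the PDE becomes the heat equation $u_{\sigma} = 2u_{\eta\eta}$ on $\eta \in \mathbb{R}$.
Initial data: $u(\eta,0) = w(\eta,0) = \sin(3 \eta) + 3 \sin(5 \eta)$. Each mode $\sin(n\eta)$ decays as $e^{-2n^2\sigma}$ on $\mathbb{R}$, so $u(\eta,\sigma) = \sum c_n e^{-2n^2\sigma} \sin(n\eta)$ with $c_3=1, c_5=3$: $u(\eta,\sigma) = e^{-18 \sigma} \sin(3 \eta) + 3 e^{-50 \sigma} \sin(5 \eta)$.
Substituting back: $w(\xi,t) = u(\xi + t, t)$.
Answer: $w(\xi, t) = e^{-18 t} \sin(3 \xi + 3 t) + 3 e^{-50 t} \sin(5 \xi + 5 t)$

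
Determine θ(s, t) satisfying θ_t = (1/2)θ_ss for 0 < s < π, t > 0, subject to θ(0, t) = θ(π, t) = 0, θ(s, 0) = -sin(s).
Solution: Using separation of variables θ = X(s)G(t):
Eigenfunctions: sin(ns), n = 1, 2, 3, ...
General solution: θ(s, t) = Σ c_n sin(ns) exp(-n² t/2)
Matching θ(s,0) = -sin(s) term by term: c_1=-1.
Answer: θ(s, t) = -exp(-t/2)sin(s)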